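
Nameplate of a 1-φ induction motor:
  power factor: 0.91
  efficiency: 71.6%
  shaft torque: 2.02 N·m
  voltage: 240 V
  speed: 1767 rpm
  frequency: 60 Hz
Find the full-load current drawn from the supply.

2.39 A

ω = 2π×1767/60 = 185 rad/s; P_out = τω = 2.02 × 185 = 374 W
P_in = P_out / η = 374 / 0.716 = 522 W
I = P_in / (V·cosφ) = 522 / (240 × 0.91) = 2.39 A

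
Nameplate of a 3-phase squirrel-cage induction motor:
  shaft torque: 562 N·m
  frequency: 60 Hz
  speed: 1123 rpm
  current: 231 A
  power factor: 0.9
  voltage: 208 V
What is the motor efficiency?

88.2 %

ω = 2π × 1123/60 = 117.6 rad/s; P_out = τω = 562 × 117.6 = 66091 W
P_in = √3·V_L·I_L·cosφ = 1.732 × 208 × 231 × 0.9 = 74897 W
η = P_out / P_in = 66091 / 74897 = 0.882 = 88.2%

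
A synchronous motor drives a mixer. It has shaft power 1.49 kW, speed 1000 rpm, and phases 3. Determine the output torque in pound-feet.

ω = 2π × 1000/60 = 104.7 rad/s
τ = P/ω = 1490/104.7 = 14.23 N·m
In lb·ft: 14.23/1.356 = 10.5 lb·ft

10.5 lb·ft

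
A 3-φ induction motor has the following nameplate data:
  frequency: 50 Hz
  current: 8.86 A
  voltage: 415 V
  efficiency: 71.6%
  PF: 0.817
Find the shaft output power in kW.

3.73 kW

P_in = √3·V·I·cosφ = 1.732 × 415 × 8.86 × 0.817 = 5203 W
P_out = η·P_in = 0.716 × 5203 = 3725 W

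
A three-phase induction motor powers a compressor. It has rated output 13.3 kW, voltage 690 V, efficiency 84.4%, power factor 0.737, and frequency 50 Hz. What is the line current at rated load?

P_out = 13.3 kW = 13300 W
P_in = P_out / η = 13300 / 0.844 = 15758 W
I_L = P_in / (√3·V_L·cosφ) = 15758 / (1.732 × 690 × 0.737) = 17.9 A

17.9 A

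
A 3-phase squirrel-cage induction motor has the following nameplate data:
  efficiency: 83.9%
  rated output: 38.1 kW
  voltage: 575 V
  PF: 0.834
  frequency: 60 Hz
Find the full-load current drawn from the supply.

54.7 A

P_out = 38.1 kW = 38100 W
P_in = P_out / η = 38100 / 0.839 = 45411 W
I_L = P_in / (√3·V_L·cosφ) = 45411 / (1.732 × 575 × 0.834) = 54.7 A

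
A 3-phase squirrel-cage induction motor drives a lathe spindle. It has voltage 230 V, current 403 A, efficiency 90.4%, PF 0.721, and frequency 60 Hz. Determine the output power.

105 kW

P_in = √3·V·I·cosφ = 1.732 × 230 × 403 × 0.721 = 115749 W
P_out = η·P_in = 0.904 × 115749 = 104637 W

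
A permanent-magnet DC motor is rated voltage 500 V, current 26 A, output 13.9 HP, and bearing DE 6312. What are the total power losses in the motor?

2.63 kW

P_in = V·I = 500×26 = 13000 W
P_out = 13.9×746 = 10369 W
Losses = P_in − P_out = 13000 − 10369 = 2631 W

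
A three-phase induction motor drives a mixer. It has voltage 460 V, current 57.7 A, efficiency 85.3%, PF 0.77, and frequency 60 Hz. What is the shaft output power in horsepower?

P_in = √3·V·I·cosφ = 1.732 × 460 × 57.7 × 0.77 = 35397 W
P_out = η·P_in = 0.853 × 35397 = 30194 W
= 30194/746 = 40.5 HP

40.5 HP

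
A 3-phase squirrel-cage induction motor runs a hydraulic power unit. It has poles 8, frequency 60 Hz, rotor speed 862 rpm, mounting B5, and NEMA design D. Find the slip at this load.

n_s = 120f/p = 120×60/8 = 900 rpm
s = (n_s − n)/n_s = (900 − 862)/900 = 0.0422

4.22 %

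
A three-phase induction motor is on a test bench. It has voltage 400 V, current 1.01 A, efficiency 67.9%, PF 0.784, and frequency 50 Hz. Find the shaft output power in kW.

P_in = √3·V·I·cosφ = 1.732 × 400 × 1.01 × 0.784 = 549 W
P_out = η·P_in = 0.679 × 549 = 373 W

0.373 kW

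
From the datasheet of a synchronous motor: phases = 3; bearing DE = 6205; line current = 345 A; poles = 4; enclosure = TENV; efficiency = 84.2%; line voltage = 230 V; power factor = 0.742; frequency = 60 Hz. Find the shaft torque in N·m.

P_in = √3·V·I·cosφ = 1.732 × 230 × 345 × 0.742 = 101976 W
P_out = η·P_in = 0.842 × 101976 = 85864 W
n = n_s = 120×60/4 = 1800 rpm (synchronous)
ω = 2π×1800/60 = 188.5 rad/s
τ = P_out/ω = 85864/188.5 = 456 N·m

456 N·m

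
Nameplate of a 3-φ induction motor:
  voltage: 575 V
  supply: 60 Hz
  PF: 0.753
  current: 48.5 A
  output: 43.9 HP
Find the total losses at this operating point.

P_in = √3·V·I·cosφ = 1.732×575×48.5×0.753 = 36371 W
P_out = 43.9×746 = 32749 W
Losses = P_in − P_out = 36371 − 32749 = 3622 W

3.62 kW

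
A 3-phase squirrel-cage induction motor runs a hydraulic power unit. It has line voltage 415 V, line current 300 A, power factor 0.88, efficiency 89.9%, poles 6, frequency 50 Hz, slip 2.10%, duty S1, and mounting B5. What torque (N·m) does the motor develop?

1660 N·m

P_in = √3·V·I·cosφ = 1.732 × 415 × 300 × 0.88 = 189758 W
P_out = η·P_in = 0.899 × 189758 = 170592 W
n_s = 120×50/6 = 1000 rpm; n = 1000×(1−0.021) = 979 rpm
ω = 2π×979/60 = 102.5 rad/s
τ = P_out/ω = 170592/102.5 = 1660 N·m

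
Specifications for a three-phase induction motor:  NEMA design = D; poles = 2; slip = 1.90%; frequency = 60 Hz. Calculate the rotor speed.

3532 rpm

n_s = 120f/p = 120×60/2 = 3600 rpm
n = n_s(1 − s) = 3600 × (1 − 0.019) = 3532 rpm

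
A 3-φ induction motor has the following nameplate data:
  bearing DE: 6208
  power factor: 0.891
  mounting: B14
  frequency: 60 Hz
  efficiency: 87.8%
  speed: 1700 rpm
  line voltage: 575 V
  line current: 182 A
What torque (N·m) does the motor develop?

797 N·m

P_in = √3·V·I·cosφ = 1.732 × 575 × 182 × 0.891 = 161497 W
P_out = η·P_in = 0.878 × 161497 = 141794 W
n = 1700 rpm
ω = 2π×1700/60 = 178 rad/s
τ = P_out/ω = 141794/178 = 797 N·m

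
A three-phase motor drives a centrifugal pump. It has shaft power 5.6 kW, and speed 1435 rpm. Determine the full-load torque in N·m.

ω = 2π × 1435/60 = 150.3 rad/s
τ = P/ω = 5600/150.3 = 37.3 N·m

37.3 N·m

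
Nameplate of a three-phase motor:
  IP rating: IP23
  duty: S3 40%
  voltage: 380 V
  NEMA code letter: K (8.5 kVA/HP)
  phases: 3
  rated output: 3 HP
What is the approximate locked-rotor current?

38.7 A

S_LR = 8.5 × 3 = 25.5 kVA
I_LR = S_LR/(√3·V_L) = 25500/(1.732×380) = 38.7 A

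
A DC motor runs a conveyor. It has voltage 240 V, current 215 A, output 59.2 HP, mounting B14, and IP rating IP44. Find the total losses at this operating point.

7.44 kW

P_in = V·I = 240×215 = 51600 W
P_out = 59.2×746 = 44163 W
Losses = P_in − P_out = 51600 − 44163 = 7437 W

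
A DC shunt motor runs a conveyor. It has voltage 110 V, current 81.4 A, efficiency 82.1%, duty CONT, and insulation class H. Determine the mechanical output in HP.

P_in = V·I = 110 × 81.4 = 8954 W
P_out = η·P_in = 0.821 × 8954 = 7351 W
= 7351/746 = 9.85 HP

9.85 HP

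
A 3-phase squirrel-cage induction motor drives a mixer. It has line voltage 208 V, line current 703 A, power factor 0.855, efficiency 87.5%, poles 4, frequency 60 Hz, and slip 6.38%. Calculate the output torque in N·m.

P_in = √3·V·I·cosφ = 1.732 × 208 × 703 × 0.855 = 216537 W
P_out = η·P_in = 0.875 × 216537 = 189470 W
n_s = 120×60/4 = 1800 rpm; n = 1800×(1−0.0638) = 1685 rpm
ω = 2π×1685/60 = 176.5 rad/s
τ = P_out/ω = 189470/176.5 = 1070 N·m

1070 N·m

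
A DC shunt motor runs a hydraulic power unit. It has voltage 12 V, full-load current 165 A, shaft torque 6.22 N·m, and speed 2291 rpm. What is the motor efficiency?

75.4 %

ω = 2π × 2291/60 = 239.9 rad/s; P_out = τω = 6.22 × 239.9 = 1492 W
P_in = V·I = 12 × 165 = 1980 W
η = P_out / P_in = 1492 / 1980 = 0.754 = 75.4%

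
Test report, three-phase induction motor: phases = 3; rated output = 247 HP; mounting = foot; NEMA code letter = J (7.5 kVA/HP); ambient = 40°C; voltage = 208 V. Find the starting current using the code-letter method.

5140 A

S_LR = 7.5 × 247 = 1852.5 kVA
I_LR = S_LR/(√3·V_L) = 1852500/(1.732×208) = 5140 A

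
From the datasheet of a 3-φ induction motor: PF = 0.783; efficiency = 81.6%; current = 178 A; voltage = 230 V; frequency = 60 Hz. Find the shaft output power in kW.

P_in = √3·V·I·cosφ = 1.732 × 230 × 178 × 0.783 = 55521 W
P_out = η·P_in = 0.816 × 55521 = 45305 W

45.3 kW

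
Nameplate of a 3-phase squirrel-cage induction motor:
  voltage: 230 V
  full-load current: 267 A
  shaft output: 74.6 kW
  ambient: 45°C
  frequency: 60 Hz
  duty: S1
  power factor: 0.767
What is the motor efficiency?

91.4 %

P_out = 74.6 kW = 74600 W
P_in = √3·V_L·I_L·cosφ = 1.732 × 230 × 267 × 0.767 = 81580 W
η = P_out / P_in = 74600 / 81580 = 0.914 = 91.4%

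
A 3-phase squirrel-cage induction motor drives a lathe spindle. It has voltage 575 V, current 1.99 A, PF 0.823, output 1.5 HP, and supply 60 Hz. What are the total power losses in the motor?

512 W

P_in = √3·V·I·cosφ = 1.732×575×1.99×0.823 = 1631 W
P_out = 1.5×746 = 1119 W
Losses = P_in − P_out = 1631 − 1119 = 512 W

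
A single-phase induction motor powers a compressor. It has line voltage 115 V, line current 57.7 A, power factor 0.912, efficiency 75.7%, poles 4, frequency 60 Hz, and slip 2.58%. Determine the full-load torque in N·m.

P_in = V·I·cosφ = 115 × 57.7 × 0.912 = 6052 W
P_out = η·P_in = 0.757 × 6052 = 4581 W
n_s = 120×60/4 = 1800 rpm; n = 1800×(1−0.0258) = 1754 rpm
ω = 2π×1754/60 = 183.7 rad/s
τ = P_out/ω = 4581/183.7 = 24.9 N·m

24.9 N·m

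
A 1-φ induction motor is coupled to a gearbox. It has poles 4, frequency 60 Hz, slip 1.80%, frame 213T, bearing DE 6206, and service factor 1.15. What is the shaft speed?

1768 rpm

n_s = 120f/p = 120×60/4 = 1800 rpm
n = n_s(1 − s) = 1800 × (1 − 0.018) = 1768 rpm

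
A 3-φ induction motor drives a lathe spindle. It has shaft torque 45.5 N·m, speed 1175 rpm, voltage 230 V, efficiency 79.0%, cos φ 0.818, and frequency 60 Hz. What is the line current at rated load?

ω = 2π×1175/60 = 123 rad/s; P_out = τω = 45.5 × 123 = 5597 W
P_in = P_out / η = 5597 / 0.790 = 7085 W
I_L = P_in / (√3·V_L·cosφ) = 7085 / (1.732 × 230 × 0.818) = 21.7 A

21.7 A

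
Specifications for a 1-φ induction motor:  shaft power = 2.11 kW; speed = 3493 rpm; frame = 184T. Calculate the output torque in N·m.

5.77 N·m

ω = 2π × 3493/60 = 365.8 rad/s
τ = P/ω = 2110/365.8 = 5.77 N·m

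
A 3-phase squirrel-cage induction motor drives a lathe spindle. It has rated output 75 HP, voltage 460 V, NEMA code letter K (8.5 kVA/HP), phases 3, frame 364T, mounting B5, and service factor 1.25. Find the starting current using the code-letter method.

800 A

S_LR = 8.5 × 75 = 637.5 kVA
I_LR = S_LR/(√3·V_L) = 637500/(1.732×460) = 800 A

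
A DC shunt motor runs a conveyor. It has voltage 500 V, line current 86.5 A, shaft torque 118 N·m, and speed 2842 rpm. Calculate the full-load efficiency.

ω = 2π × 2842/60 = 297.6 rad/s; P_out = τω = 118 × 297.6 = 35117 W
P_in = V·I = 500 × 86.5 = 43250 W
η = P_out / P_in = 35117 / 43250 = 0.812 = 81.2%

81.2 %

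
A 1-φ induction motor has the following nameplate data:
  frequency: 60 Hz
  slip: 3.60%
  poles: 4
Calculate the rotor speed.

n_s = 120f/p = 120×60/4 = 1800 rpm
n = n_s(1 − s) = 1800 × (1 − 0.036) = 1735 rpm

1735 rpm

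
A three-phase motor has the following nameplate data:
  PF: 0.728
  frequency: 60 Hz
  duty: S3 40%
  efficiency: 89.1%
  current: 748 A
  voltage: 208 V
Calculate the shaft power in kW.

175 kW

P_in = √3·V·I·cosφ = 1.732 × 208 × 748 × 0.728 = 196175 W
P_out = η·P_in = 0.891 × 196175 = 174792 W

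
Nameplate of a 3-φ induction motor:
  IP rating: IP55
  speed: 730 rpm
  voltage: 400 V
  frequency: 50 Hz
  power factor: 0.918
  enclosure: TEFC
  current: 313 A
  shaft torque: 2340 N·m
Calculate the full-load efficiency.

ω = 2π × 730/60 = 76.45 rad/s; P_out = τω = 2340 × 76.45 = 178893 W
P_in = √3·V_L·I_L·cosφ = 1.732 × 400 × 313 × 0.918 = 199065 W
η = P_out / P_in = 178893 / 199065 = 0.899 = 89.9%

89.9 %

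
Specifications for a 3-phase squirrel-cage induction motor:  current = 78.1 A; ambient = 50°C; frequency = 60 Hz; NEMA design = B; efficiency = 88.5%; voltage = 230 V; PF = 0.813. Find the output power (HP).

30 HP

P_in = √3·V·I·cosφ = 1.732 × 230 × 78.1 × 0.813 = 25294 W
P_out = η·P_in = 0.885 × 25294 = 22385 W
= 22385/746 = 30 HP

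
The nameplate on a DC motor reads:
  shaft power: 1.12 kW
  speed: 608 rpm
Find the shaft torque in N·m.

ω = 2π × 608/60 = 63.67 rad/s
τ = P/ω = 1120/63.67 = 17.6 N·m

17.6 N·m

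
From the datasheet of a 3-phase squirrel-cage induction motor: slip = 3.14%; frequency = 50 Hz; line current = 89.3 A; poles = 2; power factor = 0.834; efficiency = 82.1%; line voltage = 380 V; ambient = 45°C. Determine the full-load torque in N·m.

P_in = √3·V·I·cosφ = 1.732 × 380 × 89.3 × 0.834 = 49017 W
P_out = η·P_in = 0.821 × 49017 = 40243 W
n_s = 120×50/2 = 3000 rpm; n = 3000×(1−0.0314) = 2906 rpm
ω = 2π×2906/60 = 304.3 rad/s
τ = P_out/ω = 40243/304.3 = 132 N·m

132 N·m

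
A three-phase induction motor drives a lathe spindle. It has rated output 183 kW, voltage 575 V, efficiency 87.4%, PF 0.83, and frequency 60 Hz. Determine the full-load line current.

253 A

P_out = 183 kW = 183000 W
P_in = P_out / η = 183000 / 0.874 = 209382 W
I_L = P_in / (√3·V_L·cosφ) = 209382 / (1.732 × 575 × 0.83) = 253 A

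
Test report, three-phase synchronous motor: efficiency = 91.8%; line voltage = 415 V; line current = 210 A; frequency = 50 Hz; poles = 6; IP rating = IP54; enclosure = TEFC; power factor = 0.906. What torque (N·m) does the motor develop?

P_in = √3·V·I·cosφ = 1.732 × 415 × 210 × 0.906 = 136755 W
P_out = η·P_in = 0.918 × 136755 = 125541 W
n = n_s = 120×50/6 = 1000 rpm (synchronous)
ω = 2π×1000/60 = 104.7 rad/s
τ = P_out/ω = 125541/104.7 = 1200 N·m

1200 N·m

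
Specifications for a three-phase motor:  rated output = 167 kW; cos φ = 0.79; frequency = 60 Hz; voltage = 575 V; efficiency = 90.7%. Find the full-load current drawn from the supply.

234 A

P_out = 167 kW = 167000 W
P_in = P_out / η = 167000 / 0.907 = 184123 W
I_L = P_in / (√3·V_L·cosφ) = 184123 / (1.732 × 575 × 0.79) = 234 A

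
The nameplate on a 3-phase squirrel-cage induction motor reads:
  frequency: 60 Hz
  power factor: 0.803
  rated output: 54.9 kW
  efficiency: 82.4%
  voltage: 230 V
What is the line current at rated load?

208 A

P_out = 54.9 kW = 54900 W
P_in = P_out / η = 54900 / 0.824 = 66626 W
I_L = P_in / (√3·V_L·cosφ) = 66626 / (1.732 × 230 × 0.803) = 208 A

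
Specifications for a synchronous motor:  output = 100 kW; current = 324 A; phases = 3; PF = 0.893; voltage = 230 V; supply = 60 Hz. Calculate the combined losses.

P_in = √3·V·I·cosφ = 1.732×230×324×0.893 = 115258 W
P_out = 100000 W
Losses = P_in − P_out = 115258 − 100000 = 15258 W

15300 W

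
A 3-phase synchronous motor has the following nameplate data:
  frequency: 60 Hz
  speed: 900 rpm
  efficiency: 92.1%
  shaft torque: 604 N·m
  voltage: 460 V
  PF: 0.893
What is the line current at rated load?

ω = 2π×900/60 = 94.25 rad/s; P_out = τω = 604 × 94.25 = 56927 W
P_in = P_out / η = 56927 / 0.921 = 61810 W
I_L = P_in / (√3·V_L·cosφ) = 61810 / (1.732 × 460 × 0.893) = 86.9 A

86.9 A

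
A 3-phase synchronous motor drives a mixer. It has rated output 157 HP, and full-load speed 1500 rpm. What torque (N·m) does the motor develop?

746 N·m

P_out = 157 × 746 = 117122 W
ω = 2π × 1500/60 = 157.1 rad/s
τ = P_out/ω = 117122/157.1 = 746 N·m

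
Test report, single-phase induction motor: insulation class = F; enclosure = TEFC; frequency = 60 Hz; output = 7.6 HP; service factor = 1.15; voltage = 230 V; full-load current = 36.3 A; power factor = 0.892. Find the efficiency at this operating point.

P_out = 7.6 × 746 = 5670 W
P_in = V·I·cosφ = 230 × 36.3 × 0.892 = 7447 W
η = P_out / P_in = 5670 / 7447 = 0.761 = 76.1%

76.1 %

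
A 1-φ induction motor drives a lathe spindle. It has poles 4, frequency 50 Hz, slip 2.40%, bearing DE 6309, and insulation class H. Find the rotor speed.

n_s = 120f/p = 120×50/4 = 1500 rpm
n = n_s(1 − s) = 1500 × (1 − 0.024) = 1464 rpm

1464 rpm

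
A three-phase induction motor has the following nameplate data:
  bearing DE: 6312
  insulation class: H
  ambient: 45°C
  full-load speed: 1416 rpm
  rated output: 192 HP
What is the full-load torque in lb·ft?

P_out = 192 × 746 = 143232 W
ω = 2π × 1416/60 = 148.3 rad/s
τ = P_out/ω = 143232/148.3 = 965.8 N·m
In lb·ft: 965.8/1.356 = 712 lb·ft

712 lb·ft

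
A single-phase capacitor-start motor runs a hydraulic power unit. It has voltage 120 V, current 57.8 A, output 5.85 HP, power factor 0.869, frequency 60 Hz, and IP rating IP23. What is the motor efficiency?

72.4 %

P_out = 5.85 × 746 = 4364 W
P_in = V·I·cosφ = 120 × 57.8 × 0.869 = 6027 W
η = P_out / P_in = 4364 / 6027 = 0.724 = 72.4%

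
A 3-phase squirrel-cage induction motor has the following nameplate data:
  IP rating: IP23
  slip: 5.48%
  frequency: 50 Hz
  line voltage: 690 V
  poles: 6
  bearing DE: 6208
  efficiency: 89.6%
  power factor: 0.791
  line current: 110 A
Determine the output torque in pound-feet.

694 lb·ft

P_in = √3·V·I·cosφ = 1.732 × 690 × 110 × 0.791 = 103984 W
P_out = η·P_in = 0.896 × 103984 = 93170 W
n_s = 120×50/6 = 1000 rpm; n = 1000×(1−0.0548) = 945 rpm
ω = 2π×945/60 = 98.96 rad/s
τ = P_out/ω = 93170/98.96 = 941.5 N·m
In lb·ft: 941.5/1.356 = 694 lb·ft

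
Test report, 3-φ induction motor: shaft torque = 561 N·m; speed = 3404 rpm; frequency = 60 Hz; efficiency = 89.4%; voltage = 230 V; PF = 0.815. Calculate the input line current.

ω = 2π×3404/60 = 356.5 rad/s; P_out = τω = 561 × 356.5 = 199997 W
P_in = P_out / η = 199997 / 0.894 = 223710 W
I_L = P_in / (√3·V_L·cosφ) = 223710 / (1.732 × 230 × 0.815) = 689 A

689 A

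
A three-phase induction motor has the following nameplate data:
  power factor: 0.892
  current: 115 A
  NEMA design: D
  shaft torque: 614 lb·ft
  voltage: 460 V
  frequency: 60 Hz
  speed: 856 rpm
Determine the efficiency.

91.3 %

τ = 614 lb·ft × 1.356 = 832.6 N·m
ω = 2π × 856/60 = 89.64 rad/s; P_out = τω = 832.6 × 89.64 = 74634 W
P_in = √3·V_L·I_L·cosφ = 1.732 × 460 × 115 × 0.892 = 81728 W
η = P_out / P_in = 74634 / 81728 = 0.913 = 91.3%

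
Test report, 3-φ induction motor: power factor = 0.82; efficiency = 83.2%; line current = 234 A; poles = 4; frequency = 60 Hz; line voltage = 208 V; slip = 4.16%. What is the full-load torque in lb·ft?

P_in = √3·V·I·cosφ = 1.732 × 208 × 234 × 0.82 = 69126 W
P_out = η·P_in = 0.832 × 69126 = 57513 W
n_s = 120×60/4 = 1800 rpm; n = 1800×(1−0.0416) = 1725 rpm
ω = 2π×1725/60 = 180.6 rad/s
τ = P_out/ω = 57513/180.6 = 318.5 N·m
In lb·ft: 318.5/1.356 = 235 lb·ft

235 lb·ft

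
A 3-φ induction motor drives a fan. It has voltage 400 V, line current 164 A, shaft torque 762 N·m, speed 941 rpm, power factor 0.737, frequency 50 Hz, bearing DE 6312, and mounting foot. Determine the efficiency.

ω = 2π × 941/60 = 98.54 rad/s; P_out = τω = 762 × 98.54 = 75087 W
P_in = √3·V_L·I_L·cosφ = 1.732 × 400 × 164 × 0.737 = 83737 W
η = P_out / P_in = 75087 / 83737 = 0.897 = 89.7%

89.7 %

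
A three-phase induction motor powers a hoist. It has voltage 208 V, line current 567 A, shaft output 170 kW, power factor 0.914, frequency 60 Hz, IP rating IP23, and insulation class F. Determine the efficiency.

P_out = 170 kW = 170000 W
P_in = √3·V_L·I_L·cosφ = 1.732 × 208 × 567 × 0.914 = 186698 W
η = P_out / P_in = 170000 / 186698 = 0.911 = 91.1%

91.1 %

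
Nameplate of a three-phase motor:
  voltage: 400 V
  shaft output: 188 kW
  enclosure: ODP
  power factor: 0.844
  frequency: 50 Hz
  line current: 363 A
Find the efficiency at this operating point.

P_out = 188 kW = 188000 W
P_in = √3·V_L·I_L·cosφ = 1.732 × 400 × 363 × 0.844 = 212255 W
η = P_out / P_in = 188000 / 212255 = 0.886 = 88.6%

88.6 %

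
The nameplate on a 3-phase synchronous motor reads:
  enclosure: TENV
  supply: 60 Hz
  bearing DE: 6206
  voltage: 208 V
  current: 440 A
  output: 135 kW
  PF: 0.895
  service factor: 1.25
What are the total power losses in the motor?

6.87 kW

P_in = √3·V·I·cosφ = 1.732×208×440×0.895 = 141869 W
P_out = 135000 W
Losses = P_in − P_out = 141869 − 135000 = 6869 W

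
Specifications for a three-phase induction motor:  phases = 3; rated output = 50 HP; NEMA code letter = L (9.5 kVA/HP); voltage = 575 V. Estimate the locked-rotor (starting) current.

S_LR = 9.5 × 50 = 475 kVA
I_LR = S_LR/(√3·V_L) = 475000/(1.732×575) = 477 A

477 A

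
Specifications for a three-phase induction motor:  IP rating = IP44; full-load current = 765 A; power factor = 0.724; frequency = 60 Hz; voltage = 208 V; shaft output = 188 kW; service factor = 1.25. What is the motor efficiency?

P_out = 188 kW = 188000 W
P_in = √3·V_L·I_L·cosφ = 1.732 × 208 × 765 × 0.724 = 199531 W
η = P_out / P_in = 188000 / 199531 = 0.942 = 94.2%

94.2 %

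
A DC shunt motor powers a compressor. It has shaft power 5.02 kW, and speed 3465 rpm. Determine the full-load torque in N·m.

ω = 2π × 3465/60 = 362.9 rad/s
τ = P/ω = 5020/362.9 = 13.8 N·m

13.8 N·m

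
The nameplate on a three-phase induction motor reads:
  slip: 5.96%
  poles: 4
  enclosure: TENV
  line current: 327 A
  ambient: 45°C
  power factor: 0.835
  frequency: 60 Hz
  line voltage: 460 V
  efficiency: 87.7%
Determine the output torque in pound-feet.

794 lb·ft

P_in = √3·V·I·cosφ = 1.732 × 460 × 327 × 0.835 = 217540 W
P_out = η·P_in = 0.877 × 217540 = 190783 W
n_s = 120×60/4 = 1800 rpm; n = 1800×(1−0.0596) = 1693 rpm
ω = 2π×1693/60 = 177.3 rad/s
τ = P_out/ω = 190783/177.3 = 1076 N·m
In lb·ft: 1076/1.356 = 794 lb·ft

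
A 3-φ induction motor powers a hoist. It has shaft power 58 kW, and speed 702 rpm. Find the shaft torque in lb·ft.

ω = 2π × 702/60 = 73.51 rad/s
τ = P/ω = 58000/73.51 = 789 N·m
In lb·ft: 789/1.356 = 582 lb·ft

582 lb·ft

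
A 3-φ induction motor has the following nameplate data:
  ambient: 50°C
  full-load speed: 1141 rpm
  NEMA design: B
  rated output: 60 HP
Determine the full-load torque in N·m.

P_out = 60 × 746 = 44760 W
ω = 2π × 1141/60 = 119.5 rad/s
τ = P_out/ω = 44760/119.5 = 375 N·m

375 N·m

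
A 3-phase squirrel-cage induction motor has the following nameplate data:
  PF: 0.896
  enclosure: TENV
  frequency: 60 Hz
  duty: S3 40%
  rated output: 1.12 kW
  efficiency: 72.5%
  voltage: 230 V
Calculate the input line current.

4.33 A

P_out = 1.12 kW = 1120 W
P_in = P_out / η = 1120 / 0.725 = 1545 W
I_L = P_in / (√3·V_L·cosφ) = 1545 / (1.732 × 230 × 0.896) = 4.33 A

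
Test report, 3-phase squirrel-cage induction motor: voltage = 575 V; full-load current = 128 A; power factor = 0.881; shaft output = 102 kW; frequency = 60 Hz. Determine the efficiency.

90.8 %

P_out = 102 kW = 102000 W
P_in = √3·V_L·I_L·cosφ = 1.732 × 575 × 128 × 0.881 = 112306 W
η = P_out / P_in = 102000 / 112306 = 0.908 = 90.8%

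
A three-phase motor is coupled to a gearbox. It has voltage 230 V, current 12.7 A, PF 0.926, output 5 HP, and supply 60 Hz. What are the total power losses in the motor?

P_in = √3·V·I·cosφ = 1.732×230×12.7×0.926 = 4685 W
P_out = 5×746 = 3730 W
Losses = P_in − P_out = 4685 − 3730 = 955 W

955 W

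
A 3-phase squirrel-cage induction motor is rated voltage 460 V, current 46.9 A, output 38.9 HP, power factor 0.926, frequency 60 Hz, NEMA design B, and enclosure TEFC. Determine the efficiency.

83.9 %

P_out = 38.9 × 746 = 29019 W
P_in = √3·V_L·I_L·cosφ = 1.732 × 460 × 46.9 × 0.926 = 34601 W
η = P_out / P_in = 29019 / 34601 = 0.839 = 83.9%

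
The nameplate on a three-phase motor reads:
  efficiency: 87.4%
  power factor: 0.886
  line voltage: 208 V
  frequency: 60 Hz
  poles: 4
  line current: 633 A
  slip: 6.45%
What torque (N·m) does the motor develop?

P_in = √3·V·I·cosφ = 1.732 × 208 × 633 × 0.886 = 202045 W
P_out = η·P_in = 0.874 × 202045 = 176587 W
n_s = 120×60/4 = 1800 rpm; n = 1800×(1−0.0645) = 1684 rpm
ω = 2π×1684/60 = 176.3 rad/s
τ = P_out/ω = 176587/176.3 = 1000 N·m

1000 N·m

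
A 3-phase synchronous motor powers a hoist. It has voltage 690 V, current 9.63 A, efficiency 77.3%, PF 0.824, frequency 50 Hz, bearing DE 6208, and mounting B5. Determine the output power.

P_in = √3·V·I·cosφ = 1.732 × 690 × 9.63 × 0.824 = 9483 W
P_out = η·P_in = 0.773 × 9483 = 7330 W

7.33 kW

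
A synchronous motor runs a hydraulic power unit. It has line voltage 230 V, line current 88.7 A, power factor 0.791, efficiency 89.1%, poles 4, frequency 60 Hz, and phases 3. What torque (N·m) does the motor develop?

132 N·m

P_in = √3·V·I·cosφ = 1.732 × 230 × 88.7 × 0.791 = 27950 W
P_out = η·P_in = 0.891 × 27950 = 24903 W
n = n_s = 120×60/4 = 1800 rpm (synchronous)
ω = 2π×1800/60 = 188.5 rad/s
τ = P_out/ω = 24903/188.5 = 132 N·m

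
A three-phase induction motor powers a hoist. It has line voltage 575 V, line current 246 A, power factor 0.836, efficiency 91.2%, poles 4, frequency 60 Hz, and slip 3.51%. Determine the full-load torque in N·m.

1030 N·m

P_in = √3·V·I·cosφ = 1.732 × 575 × 246 × 0.836 = 204813 W
P_out = η·P_in = 0.912 × 204813 = 186789 W
n_s = 120×60/4 = 1800 rpm; n = 1800×(1−0.0351) = 1737 rpm
ω = 2π×1737/60 = 181.9 rad/s
τ = P_out/ω = 186789/181.9 = 1030 N·m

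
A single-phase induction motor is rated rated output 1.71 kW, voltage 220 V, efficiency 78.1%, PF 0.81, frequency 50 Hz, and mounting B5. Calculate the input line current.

P_out = 1.71 kW = 1710 W
P_in = P_out / η = 1710 / 0.781 = 2190 W
I = P_in / (V·cosφ) = 2190 / (220 × 0.81) = 12.3 A

12.3 A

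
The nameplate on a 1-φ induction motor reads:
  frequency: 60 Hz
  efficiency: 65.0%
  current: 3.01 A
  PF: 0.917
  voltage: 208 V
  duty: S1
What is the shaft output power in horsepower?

0.5 HP

P_in = V·I·cosφ = 208 × 3.01 × 0.917 = 574 W
P_out = η·P_in = 0.65 × 574 = 373 W
= 373/746 = 0.5 HP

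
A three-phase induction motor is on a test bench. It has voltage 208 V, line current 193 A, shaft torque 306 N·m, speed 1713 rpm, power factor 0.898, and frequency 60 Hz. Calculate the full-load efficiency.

ω = 2π × 1713/60 = 179.4 rad/s; P_out = τω = 306 × 179.4 = 54896 W
P_in = √3·V_L·I_L·cosφ = 1.732 × 208 × 193 × 0.898 = 62437 W
η = P_out / P_in = 54896 / 62437 = 0.879 = 87.9%

87.9 %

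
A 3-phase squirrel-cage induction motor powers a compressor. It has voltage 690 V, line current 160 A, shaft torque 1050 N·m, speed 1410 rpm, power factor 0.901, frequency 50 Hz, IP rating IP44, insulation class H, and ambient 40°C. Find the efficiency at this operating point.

ω = 2π × 1410/60 = 147.7 rad/s; P_out = τω = 1050 × 147.7 = 155085 W
P_in = √3·V_L·I_L·cosφ = 1.732 × 690 × 160 × 0.901 = 172283 W
η = P_out / P_in = 155085 / 172283 = 0.900 = 90.0%

90.0 %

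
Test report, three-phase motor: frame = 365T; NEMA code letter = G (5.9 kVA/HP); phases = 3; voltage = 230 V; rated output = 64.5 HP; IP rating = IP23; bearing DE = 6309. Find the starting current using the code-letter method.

955 A

S_LR = 5.9 × 64.5 = 380.55 kVA
I_LR = S_LR/(√3·V_L) = 380550/(1.732×230) = 955 A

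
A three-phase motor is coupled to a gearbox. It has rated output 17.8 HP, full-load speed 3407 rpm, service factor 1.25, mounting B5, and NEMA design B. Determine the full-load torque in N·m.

P_out = 17.8 × 746 = 13279 W
ω = 2π × 3407/60 = 356.8 rad/s
τ = P_out/ω = 13279/356.8 = 37.2 N·m

37.2 N·m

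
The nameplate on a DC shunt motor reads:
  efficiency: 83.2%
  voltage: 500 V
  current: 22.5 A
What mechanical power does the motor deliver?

P_in = V·I = 500 × 22.5 = 11250 W
P_out = η·P_in = 0.832 × 11250 = 9360 W

9.36 kW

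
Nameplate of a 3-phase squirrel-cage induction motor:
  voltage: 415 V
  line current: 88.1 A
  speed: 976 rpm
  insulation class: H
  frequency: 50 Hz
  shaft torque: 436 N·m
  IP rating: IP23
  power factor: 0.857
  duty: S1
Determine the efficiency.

ω = 2π × 976/60 = 102.2 rad/s; P_out = τω = 436 × 102.2 = 44559 W
P_in = √3·V_L·I_L·cosφ = 1.732 × 415 × 88.1 × 0.857 = 54269 W
η = P_out / P_in = 44559 / 54269 = 0.821 = 82.1%

82.1 %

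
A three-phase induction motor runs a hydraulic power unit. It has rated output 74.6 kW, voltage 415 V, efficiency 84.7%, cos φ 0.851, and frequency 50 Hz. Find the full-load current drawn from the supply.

P_out = 74.6 kW = 74600 W
P_in = P_out / η = 74600 / 0.847 = 88076 W
I_L = P_in / (√3·V_L·cosφ) = 88076 / (1.732 × 415 × 0.851) = 144 A

144 A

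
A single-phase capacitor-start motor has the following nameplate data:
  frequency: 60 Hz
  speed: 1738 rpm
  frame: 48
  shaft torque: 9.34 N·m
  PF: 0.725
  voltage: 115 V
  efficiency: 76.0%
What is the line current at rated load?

26.8 A

ω = 2π×1738/60 = 182 rad/s; P_out = τω = 9.34 × 182 = 1700 W
P_in = P_out / η = 1700 / 0.760 = 2237 W
I = P_in / (V·cosφ) = 2237 / (115 × 0.725) = 26.8 A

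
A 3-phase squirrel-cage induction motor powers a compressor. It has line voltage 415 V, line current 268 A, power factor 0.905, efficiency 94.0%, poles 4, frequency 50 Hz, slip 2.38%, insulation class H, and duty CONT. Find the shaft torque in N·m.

P_in = √3·V·I·cosφ = 1.732 × 415 × 268 × 0.905 = 174333 W
P_out = η·P_in = 0.94 × 174333 = 163873 W
n_s = 120×50/4 = 1500 rpm; n = 1500×(1−0.0238) = 1464 rpm
ω = 2π×1464/60 = 153.3 rad/s
τ = P_out/ω = 163873/153.3 = 1070 N·m

1070 N·m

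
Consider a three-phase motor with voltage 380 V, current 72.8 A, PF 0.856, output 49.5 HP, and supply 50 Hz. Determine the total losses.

4.09 kW

P_in = √3·V·I·cosφ = 1.732×380×72.8×0.856 = 41014 W
P_out = 49.5×746 = 36927 W
Losses = P_in − P_out = 41014 − 36927 = 4087 W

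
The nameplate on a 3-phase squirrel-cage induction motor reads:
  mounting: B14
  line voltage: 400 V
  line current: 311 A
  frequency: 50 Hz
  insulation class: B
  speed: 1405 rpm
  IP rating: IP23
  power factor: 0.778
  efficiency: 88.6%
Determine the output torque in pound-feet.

P_in = √3·V·I·cosφ = 1.732 × 400 × 311 × 0.778 = 167629 W
P_out = η·P_in = 0.886 × 167629 = 148519 W
n = 1405 rpm
ω = 2π×1405/60 = 147.1 rad/s
τ = P_out/ω = 148519/147.1 = 1010 N·m
In lb·ft: 1010/1.356 = 745 lb·ft

745 lb·ft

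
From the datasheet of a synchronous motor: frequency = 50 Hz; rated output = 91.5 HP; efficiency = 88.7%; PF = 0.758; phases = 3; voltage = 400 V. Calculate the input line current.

147 A

P_out = 91.5 × 746 = 68259 W
P_in = P_out / η = 68259 / 0.887 = 76955 W
I_L = P_in / (√3·V_L·cosφ) = 76955 / (1.732 × 400 × 0.758) = 147 A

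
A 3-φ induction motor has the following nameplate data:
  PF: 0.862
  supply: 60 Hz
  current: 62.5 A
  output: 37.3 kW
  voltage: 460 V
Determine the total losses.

P_in = √3·V·I·cosφ = 1.732×460×62.5×0.862 = 42923 W
P_out = 37300 W
Losses = P_in − P_out = 42923 − 37300 = 5623 W

5620 W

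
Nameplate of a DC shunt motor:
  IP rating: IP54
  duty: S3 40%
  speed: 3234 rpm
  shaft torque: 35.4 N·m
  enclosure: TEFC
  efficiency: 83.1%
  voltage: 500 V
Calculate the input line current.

28.9 A

ω = 2π×3234/60 = 338.7 rad/s; P_out = τω = 35.4 × 338.7 = 11990 W
P_in = P_out / η = 11990 / 0.831 = 14428 W
I = P_in / V = 14428 / 500 = 28.9 A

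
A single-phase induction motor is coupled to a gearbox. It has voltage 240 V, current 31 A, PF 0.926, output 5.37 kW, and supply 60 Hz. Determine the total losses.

1.52 kW

P_in = V·I·cosφ = 240×31×0.926 = 6889 W
P_out = 5370 W
Losses = P_in − P_out = 6889 − 5370 = 1519 W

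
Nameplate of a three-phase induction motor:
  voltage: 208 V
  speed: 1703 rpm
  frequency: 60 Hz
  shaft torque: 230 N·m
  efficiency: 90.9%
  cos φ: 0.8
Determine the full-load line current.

157 A

ω = 2π×1703/60 = 178.3 rad/s; P_out = τω = 230 × 178.3 = 41009 W
P_in = P_out / η = 41009 / 0.909 = 45114 W
I_L = P_in / (√3·V_L·cosφ) = 45114 / (1.732 × 208 × 0.8) = 157 A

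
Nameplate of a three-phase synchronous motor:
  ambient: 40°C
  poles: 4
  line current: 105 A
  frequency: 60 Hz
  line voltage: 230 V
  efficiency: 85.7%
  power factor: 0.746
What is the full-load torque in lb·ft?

105 lb·ft

P_in = √3·V·I·cosφ = 1.732 × 230 × 105 × 0.746 = 31204 W
P_out = η·P_in = 0.857 × 31204 = 26742 W
n = n_s = 120×60/4 = 1800 rpm (synchronous)
ω = 2π×1800/60 = 188.5 rad/s
τ = P_out/ω = 26742/188.5 = 141.9 N·m
In lb·ft: 141.9/1.356 = 105 lb·ft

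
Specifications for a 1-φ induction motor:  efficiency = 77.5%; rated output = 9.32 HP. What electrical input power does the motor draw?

8.97 kW

P_out = 9.32 × 746 = 6953 W
P_in = P_out/η = 6953/0.775 = 8972 W = 8.97 kW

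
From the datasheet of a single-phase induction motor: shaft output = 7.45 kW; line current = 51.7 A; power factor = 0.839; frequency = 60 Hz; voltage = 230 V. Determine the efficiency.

P_out = 7.45 kW = 7450 W
P_in = V·I·cosφ = 230 × 51.7 × 0.839 = 9977 W
η = P_out / P_in = 7450 / 9977 = 0.747 = 74.7%

74.7 %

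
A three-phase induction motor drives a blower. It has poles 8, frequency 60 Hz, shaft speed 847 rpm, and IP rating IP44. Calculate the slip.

5.9 %

n_s = 120f/p = 120×60/8 = 900 rpm
s = (n_s − n)/n_s = (900 − 847)/900 = 0.0589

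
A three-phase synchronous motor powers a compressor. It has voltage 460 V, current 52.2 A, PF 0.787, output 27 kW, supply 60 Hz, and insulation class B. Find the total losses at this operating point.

P_in = √3·V·I·cosφ = 1.732×460×52.2×0.787 = 32730 W
P_out = 27000 W
Losses = P_in − P_out = 32730 − 27000 = 5730 W

5.73 kW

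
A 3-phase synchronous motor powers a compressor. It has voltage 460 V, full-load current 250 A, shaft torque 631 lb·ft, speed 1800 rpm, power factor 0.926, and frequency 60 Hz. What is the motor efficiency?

τ = 631 lb·ft × 1.356 = 855.6 N·m
ω = 2π × 1800/60 = 188.5 rad/s; P_out = τω = 855.6 × 188.5 = 161281 W
P_in = √3·V_L·I_L·cosφ = 1.732 × 460 × 250 × 0.926 = 184441 W
η = P_out / P_in = 161281 / 184441 = 0.874 = 87.4%

87.4 %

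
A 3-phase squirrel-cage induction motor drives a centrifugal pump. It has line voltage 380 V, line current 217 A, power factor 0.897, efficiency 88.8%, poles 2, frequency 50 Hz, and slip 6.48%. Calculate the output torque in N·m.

P_in = √3·V·I·cosφ = 1.732 × 380 × 217 × 0.897 = 128110 W
P_out = η·P_in = 0.888 × 128110 = 113762 W
n_s = 120×50/2 = 3000 rpm; n = 3000×(1−0.0648) = 2806 rpm
ω = 2π×2806/60 = 293.8 rad/s
τ = P_out/ω = 113762/293.8 = 387 N·m

387 N·m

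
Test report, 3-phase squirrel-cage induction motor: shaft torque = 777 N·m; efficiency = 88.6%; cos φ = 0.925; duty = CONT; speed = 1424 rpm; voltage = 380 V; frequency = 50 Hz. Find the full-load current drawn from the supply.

215 A

ω = 2π×1424/60 = 149.1 rad/s; P_out = τω = 777 × 149.1 = 115851 W
P_in = P_out / η = 115851 / 0.886 = 130757 W
I_L = P_in / (√3·V_L·cosφ) = 130757 / (1.732 × 380 × 0.925) = 215 A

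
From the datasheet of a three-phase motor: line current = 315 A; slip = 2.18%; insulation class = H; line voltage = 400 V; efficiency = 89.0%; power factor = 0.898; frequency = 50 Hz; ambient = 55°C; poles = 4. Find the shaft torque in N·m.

1140 N·m

P_in = √3·V·I·cosφ = 1.732 × 400 × 315 × 0.898 = 195972 W
P_out = η·P_in = 0.89 × 195972 = 174415 W
n_s = 120×50/4 = 1500 rpm; n = 1500×(1−0.0218) = 1467 rpm
ω = 2π×1467/60 = 153.6 rad/s
τ = P_out/ω = 174415/153.6 = 1140 N·m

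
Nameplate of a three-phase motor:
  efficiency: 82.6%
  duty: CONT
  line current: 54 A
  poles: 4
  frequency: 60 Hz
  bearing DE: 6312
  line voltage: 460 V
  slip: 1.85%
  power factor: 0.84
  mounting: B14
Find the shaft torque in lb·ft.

119 lb·ft

P_in = √3·V·I·cosφ = 1.732 × 460 × 54 × 0.84 = 36139 W
P_out = η·P_in = 0.826 × 36139 = 29851 W
n_s = 120×60/4 = 1800 rpm; n = 1800×(1−0.0185) = 1767 rpm
ω = 2π×1767/60 = 185 rad/s
τ = P_out/ω = 29851/185 = 161.4 N·m
In lb·ft: 161.4/1.356 = 119 lb·ft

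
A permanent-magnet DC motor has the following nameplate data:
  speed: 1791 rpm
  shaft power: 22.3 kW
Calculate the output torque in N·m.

119 N·m

ω = 2π × 1791/60 = 187.6 rad/s
τ = P/ω = 22300/187.6 = 119 N·m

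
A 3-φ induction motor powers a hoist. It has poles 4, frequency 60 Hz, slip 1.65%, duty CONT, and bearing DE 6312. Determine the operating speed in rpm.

1770 rpm

n_s = 120f/p = 120×60/4 = 1800 rpm
n = n_s(1 − s) = 1800 × (1 − 0.0165) = 1770 rpm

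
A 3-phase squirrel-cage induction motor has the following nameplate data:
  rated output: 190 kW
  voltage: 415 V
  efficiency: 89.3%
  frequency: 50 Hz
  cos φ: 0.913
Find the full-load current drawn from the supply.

324 A

P_out = 190 kW = 190000 W
P_in = P_out / η = 190000 / 0.893 = 212766 W
I_L = P_in / (√3·V_L·cosφ) = 212766 / (1.732 × 415 × 0.913) = 324 A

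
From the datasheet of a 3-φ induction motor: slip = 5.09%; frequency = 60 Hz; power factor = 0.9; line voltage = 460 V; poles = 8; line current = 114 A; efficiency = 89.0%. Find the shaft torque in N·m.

P_in = √3·V·I·cosφ = 1.732 × 460 × 114 × 0.9 = 81743 W
P_out = η·P_in = 0.89 × 81743 = 72751 W
n_s = 120×60/8 = 900 rpm; n = 900×(1−0.0509) = 854 rpm
ω = 2π×854/60 = 89.43 rad/s
τ = P_out/ω = 72751/89.43 = 813 N·m

813 N·m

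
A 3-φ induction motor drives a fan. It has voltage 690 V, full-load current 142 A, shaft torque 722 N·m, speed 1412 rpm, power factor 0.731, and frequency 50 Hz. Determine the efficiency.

ω = 2π × 1412/60 = 147.9 rad/s; P_out = τω = 722 × 147.9 = 106784 W
P_in = √3·V_L·I_L·cosφ = 1.732 × 690 × 142 × 0.731 = 124052 W
η = P_out / P_in = 106784 / 124052 = 0.861 = 86.1%

86.1 %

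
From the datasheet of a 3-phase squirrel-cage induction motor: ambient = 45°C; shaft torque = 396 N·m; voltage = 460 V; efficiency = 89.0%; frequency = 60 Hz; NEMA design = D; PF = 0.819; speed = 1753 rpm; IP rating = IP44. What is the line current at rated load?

ω = 2π×1753/60 = 183.6 rad/s; P_out = τω = 396 × 183.6 = 72706 W
P_in = P_out / η = 72706 / 0.890 = 81692 W
I_L = P_in / (√3·V_L·cosφ) = 81692 / (1.732 × 460 × 0.819) = 125 A

125 A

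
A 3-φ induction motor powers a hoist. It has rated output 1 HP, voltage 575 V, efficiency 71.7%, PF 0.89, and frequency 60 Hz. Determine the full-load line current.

P_out = 1 × 746 = 746 W
P_in = P_out / η = 746 / 0.717 = 1040 W
I_L = P_in / (√3·V_L·cosφ) = 1040 / (1.732 × 575 × 0.89) = 1.17 A

1.17 A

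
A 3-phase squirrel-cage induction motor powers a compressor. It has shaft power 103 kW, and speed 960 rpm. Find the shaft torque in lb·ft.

756 lb·ft

ω = 2π × 960/60 = 100.5 rad/s
τ = P/ω = 103000/100.5 = 1025 N·m
In lb·ft: 1025/1.356 = 756 lb·ft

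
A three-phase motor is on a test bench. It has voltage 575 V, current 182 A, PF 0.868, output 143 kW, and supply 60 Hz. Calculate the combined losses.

14.3 kW

P_in = √3·V·I·cosφ = 1.732×575×182×0.868 = 157328 W
P_out = 143000 W
Losses = P_in − P_out = 157328 − 143000 = 14328 W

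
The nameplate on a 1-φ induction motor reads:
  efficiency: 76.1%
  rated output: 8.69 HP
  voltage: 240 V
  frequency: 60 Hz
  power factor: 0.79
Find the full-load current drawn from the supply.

44.9 A

P_out = 8.69 × 746 = 6483 W
P_in = P_out / η = 6483 / 0.761 = 8519 W
I = P_in / (V·cosφ) = 8519 / (240 × 0.79) = 44.9 A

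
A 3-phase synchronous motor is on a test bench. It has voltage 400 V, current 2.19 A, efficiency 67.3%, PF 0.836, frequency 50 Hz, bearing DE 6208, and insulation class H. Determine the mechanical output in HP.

1.14 HP

P_in = √3·V·I·cosφ = 1.732 × 400 × 2.19 × 0.836 = 1268 W
P_out = η·P_in = 0.673 × 1268 = 853 W
= 853/746 = 1.14 HP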